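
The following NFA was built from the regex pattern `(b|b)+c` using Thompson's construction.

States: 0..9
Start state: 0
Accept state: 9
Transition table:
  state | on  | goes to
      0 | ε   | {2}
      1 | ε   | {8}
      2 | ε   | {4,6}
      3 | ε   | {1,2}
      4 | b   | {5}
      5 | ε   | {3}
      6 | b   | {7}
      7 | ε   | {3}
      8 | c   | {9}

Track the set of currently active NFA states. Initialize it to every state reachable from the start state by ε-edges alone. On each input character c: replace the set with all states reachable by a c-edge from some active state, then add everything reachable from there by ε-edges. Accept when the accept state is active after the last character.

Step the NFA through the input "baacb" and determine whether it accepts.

initial (ε-close {0}): {0,2,4,6}
'b' @ 1: {1,2,3,4,5,6,7,8}
'a' @ 2: {}  — no active states
rest 'acb' ignored (set empty)
after full input: {}  (accept=9 not in)

Answer: REJECT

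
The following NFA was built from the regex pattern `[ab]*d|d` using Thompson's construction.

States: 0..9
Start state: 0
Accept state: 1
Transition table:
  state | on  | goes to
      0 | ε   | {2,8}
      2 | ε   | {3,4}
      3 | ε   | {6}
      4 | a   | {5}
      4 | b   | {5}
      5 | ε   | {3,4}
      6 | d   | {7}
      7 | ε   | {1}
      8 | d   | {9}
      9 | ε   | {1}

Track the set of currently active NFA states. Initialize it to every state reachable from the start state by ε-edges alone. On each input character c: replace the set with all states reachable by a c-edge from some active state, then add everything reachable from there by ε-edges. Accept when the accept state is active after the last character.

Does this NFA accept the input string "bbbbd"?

S₀ = ε-closure({0}) = {0,2,3,4,6,8}
'b' @ 1: {3,4,5,6}
'b' @ 2: {3,4,5,6}
'b' @ 3: {3,4,5,6}
'b' @ 4: {3,4,5,6}
'd' @ 5: {1,7}  [accepting]
final: {1,7}; accept 1 in set

Answer: ACCEPT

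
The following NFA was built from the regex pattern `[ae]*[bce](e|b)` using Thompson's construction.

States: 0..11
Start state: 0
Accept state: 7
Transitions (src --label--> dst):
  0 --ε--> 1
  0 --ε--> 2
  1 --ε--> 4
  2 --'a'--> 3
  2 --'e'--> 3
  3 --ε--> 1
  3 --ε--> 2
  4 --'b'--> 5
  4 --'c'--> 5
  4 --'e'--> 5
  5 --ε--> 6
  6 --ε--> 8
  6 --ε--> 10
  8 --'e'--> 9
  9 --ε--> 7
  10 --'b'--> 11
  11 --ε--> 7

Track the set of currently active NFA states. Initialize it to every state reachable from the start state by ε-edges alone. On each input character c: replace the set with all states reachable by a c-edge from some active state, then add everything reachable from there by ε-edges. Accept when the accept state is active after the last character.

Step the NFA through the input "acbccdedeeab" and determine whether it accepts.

Answer: REJECT

Trace:
S₀ = ε-closure({0}) = {0,1,2,4}
'a' @ 1: {1,2,3,4}
'c' @ 2: {5,6,8,10}
'b' @ 3: {7,11}  (accept∈set)
'c' @ 4: {}  — no active states
rest 'cdedeeab' ignored (set empty)
final: {}; accept 7 not in set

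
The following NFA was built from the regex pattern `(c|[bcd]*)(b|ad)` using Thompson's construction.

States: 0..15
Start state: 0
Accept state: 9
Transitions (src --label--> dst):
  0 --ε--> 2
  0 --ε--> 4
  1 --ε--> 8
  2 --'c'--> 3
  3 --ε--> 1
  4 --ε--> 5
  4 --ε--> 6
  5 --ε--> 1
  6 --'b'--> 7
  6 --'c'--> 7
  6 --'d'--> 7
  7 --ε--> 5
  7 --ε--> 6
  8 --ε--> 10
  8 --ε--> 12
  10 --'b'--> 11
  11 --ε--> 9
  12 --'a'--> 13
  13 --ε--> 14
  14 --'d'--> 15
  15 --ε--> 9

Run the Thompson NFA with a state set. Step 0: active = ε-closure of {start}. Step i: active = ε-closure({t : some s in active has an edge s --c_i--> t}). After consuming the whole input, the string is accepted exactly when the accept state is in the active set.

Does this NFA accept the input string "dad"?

Answer: ACCEPT

Derivation:
start: ε-closure({0}) = {0,1,2,4,5,6,8,10,12}
'd' @ 1: {1,5,6,7,8,10,12}
'a' @ 2: {13,14}
'd' @ 3: {9,15}  ✓accept
after full input: {9,15}  (accept=9 in)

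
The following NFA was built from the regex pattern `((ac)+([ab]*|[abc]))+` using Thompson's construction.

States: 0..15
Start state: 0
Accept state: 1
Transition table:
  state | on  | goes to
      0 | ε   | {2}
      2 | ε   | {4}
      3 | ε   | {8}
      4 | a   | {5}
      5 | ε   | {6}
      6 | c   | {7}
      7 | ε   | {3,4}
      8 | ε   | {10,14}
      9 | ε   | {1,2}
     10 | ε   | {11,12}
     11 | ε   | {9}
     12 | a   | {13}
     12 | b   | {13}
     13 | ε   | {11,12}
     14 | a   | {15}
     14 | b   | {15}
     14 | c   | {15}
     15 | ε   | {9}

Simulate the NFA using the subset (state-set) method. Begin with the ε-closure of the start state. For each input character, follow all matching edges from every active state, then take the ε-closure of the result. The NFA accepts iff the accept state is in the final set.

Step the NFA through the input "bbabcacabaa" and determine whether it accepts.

Answer: REJECT

Steps:
start: ε-closure({0}) = {0,2,4}
'b' @ 1: {}  — state set empty
rest 'babcacabaa' ignored (set empty)
final: {}; accept 1 not in set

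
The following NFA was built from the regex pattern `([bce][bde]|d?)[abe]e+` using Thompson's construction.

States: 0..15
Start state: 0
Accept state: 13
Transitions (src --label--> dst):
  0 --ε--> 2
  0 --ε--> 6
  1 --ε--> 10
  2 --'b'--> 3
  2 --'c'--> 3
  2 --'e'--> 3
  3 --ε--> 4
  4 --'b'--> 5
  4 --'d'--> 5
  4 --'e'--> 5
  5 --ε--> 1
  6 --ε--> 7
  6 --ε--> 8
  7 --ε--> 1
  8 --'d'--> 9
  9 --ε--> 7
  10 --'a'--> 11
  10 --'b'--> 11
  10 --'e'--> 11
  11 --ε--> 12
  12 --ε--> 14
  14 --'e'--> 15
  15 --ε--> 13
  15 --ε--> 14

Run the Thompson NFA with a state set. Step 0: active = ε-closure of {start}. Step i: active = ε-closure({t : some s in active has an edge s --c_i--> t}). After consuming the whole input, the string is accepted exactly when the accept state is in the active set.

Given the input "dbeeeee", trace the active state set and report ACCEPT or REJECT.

Answer: ACCEPT

Derivation:
start: ε-closure({0}) = {0,1,2,6,7,8,10}
'd' @ 1: {1,7,9,10}
'b' @ 2: {11,12,14}
'e' @ 3: {13,14,15}  [accepting]
'e' @ 4: {13,14,15}  [accepting]
'e' @ 5: {13,14,15}  [accepting]
'e' @ 6: {13,14,15}  [accepting]
'e' @ 7: {13,14,15}  [accepting]
after full input: {13,14,15}  (accept=13 in)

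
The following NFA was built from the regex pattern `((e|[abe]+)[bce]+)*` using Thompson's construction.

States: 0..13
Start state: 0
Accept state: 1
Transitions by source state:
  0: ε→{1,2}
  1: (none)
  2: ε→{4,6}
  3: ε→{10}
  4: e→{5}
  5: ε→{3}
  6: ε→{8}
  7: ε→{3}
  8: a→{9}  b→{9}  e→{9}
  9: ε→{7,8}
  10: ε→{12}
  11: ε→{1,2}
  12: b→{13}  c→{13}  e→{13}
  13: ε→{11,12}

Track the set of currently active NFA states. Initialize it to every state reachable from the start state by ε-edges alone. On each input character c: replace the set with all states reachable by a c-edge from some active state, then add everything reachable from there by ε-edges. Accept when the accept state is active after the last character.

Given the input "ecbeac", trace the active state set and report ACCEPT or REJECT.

Answer: ACCEPT

Derivation:
start: ε-closure({0}) = {0,1,2,4,6,8}
'e' @ 1: {3,5,7,8,9,10,12}
'c' @ 2: {1,2,4,6,8,11,12,13}  ✓accept
'b' @ 3: {1,2,3,4,6,7,8,9,10,11,12,13}  ✓accept
'e' @ 4: {1,2,3,4,5,6,7,8,9,10,11,12,13}  ✓accept
'a' @ 5: {3,7,8,9,10,12}
'c' @ 6: {1,2,4,6,8,11,12,13}  ✓accept
after full input: {1,2,4,6,8,11,12,13}  (accept=1 in)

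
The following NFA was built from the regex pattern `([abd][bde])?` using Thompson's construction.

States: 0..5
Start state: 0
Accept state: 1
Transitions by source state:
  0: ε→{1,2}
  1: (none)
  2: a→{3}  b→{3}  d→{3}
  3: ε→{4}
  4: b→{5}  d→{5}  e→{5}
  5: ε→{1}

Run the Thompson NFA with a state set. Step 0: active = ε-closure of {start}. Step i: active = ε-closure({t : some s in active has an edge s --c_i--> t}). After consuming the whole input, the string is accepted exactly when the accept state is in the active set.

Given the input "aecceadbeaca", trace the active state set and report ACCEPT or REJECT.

start: ε-closure({0}) = {0,1,2}
'a' @ 1: {3,4}
'e' @ 2: {1,5}  ✓accept
'c' @ 3: {}  — dead — no transitions
rest 'ceadbeaca' ignored (set empty)
after full input: {}  (accept=1 not in)

Answer: REJECT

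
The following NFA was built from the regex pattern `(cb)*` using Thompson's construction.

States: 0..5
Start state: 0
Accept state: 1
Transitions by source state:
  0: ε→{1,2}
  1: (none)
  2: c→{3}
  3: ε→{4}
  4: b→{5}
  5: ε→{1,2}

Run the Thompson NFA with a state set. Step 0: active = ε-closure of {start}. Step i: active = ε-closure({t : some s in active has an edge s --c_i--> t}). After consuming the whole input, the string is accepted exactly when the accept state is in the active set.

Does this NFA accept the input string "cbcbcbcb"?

Answer: ACCEPT

Derivation:
start: ε-closure({0}) = {0,1,2}
'c' @ 1: {3,4}
'b' @ 2: {1,2,5}  ✓accept
'c' @ 3: {3,4}
'b' @ 4: {1,2,5}  ✓accept
'c' @ 5: {3,4}
'b' @ 6: {1,2,5}  ✓accept
'c' @ 7: {3,4}
'b' @ 8: {1,2,5}  ✓accept
after full input: {1,2,5}  (accept=1 in)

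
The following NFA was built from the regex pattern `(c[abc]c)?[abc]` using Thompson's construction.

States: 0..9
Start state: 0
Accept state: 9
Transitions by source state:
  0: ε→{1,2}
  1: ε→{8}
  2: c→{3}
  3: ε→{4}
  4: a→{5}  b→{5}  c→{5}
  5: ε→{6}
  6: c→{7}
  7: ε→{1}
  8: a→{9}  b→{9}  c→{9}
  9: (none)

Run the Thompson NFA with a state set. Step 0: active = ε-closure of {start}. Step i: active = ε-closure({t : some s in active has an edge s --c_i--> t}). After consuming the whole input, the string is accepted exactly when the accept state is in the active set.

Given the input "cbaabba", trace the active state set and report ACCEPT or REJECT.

Answer: REJECT

Trace:
S₀ = ε-closure({0}) = {0,1,2,8}
'c' @ 1: {3,4,9}  ✓accept
'b' @ 2: {5,6}
'a' @ 3: {}  — dead — no transitions
rest 'abba' ignored (set empty)
after full input: {}  (accept=9 not in)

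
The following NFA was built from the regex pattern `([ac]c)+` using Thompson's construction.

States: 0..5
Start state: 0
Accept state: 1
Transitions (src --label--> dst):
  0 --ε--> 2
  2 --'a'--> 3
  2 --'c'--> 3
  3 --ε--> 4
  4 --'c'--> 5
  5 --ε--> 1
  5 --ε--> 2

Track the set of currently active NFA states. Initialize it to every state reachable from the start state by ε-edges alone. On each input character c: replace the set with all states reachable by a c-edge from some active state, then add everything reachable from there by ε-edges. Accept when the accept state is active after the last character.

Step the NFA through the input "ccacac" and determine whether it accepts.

Answer: ACCEPT

Trace:
initial (ε-close {0}): {0,2}
'c' @ 1: {3,4}
'c' @ 2: {1,2,5}  (accept∈set)
'a' @ 3: {3,4}
'c' @ 4: {1,2,5}  (accept∈set)
'a' @ 5: {3,4}
'c' @ 6: {1,2,5}  (accept∈set)
final: {1,2,5}; accept 1 in set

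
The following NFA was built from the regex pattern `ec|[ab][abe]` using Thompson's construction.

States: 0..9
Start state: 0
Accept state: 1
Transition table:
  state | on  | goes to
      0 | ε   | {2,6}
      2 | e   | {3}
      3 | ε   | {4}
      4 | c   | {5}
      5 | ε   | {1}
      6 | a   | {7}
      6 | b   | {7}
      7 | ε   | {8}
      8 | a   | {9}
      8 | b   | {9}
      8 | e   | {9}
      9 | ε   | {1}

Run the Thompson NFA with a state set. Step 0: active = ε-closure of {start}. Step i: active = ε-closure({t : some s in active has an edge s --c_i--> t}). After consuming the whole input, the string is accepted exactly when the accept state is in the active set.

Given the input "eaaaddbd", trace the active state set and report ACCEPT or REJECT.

Answer: REJECT

Trace:
initial (ε-close {0}): {0,2,6}
'e' @ 1: {3,4}
'a' @ 2: {}  — no active states
rest 'aaddbd' ignored (set empty)
end set {} — state 1 not in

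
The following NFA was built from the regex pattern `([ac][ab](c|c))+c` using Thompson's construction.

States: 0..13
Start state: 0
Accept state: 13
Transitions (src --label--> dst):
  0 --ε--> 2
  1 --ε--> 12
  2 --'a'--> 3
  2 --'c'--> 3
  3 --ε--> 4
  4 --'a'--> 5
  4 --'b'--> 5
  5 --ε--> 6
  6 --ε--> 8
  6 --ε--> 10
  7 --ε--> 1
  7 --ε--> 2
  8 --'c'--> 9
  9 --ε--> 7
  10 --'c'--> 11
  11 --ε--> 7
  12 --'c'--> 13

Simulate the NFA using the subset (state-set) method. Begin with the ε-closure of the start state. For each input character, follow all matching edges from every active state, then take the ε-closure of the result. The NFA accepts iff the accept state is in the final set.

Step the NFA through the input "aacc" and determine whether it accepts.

Answer: ACCEPT

Trace:
start: ε-closure({0}) = {0,2}
'a' @ 1: {3,4}
'a' @ 2: {5,6,8,10}
'c' @ 3: {1,2,7,9,11,12}
'c' @ 4: {3,4,13}  ✓accept
end set {3,4,13} — state 13 in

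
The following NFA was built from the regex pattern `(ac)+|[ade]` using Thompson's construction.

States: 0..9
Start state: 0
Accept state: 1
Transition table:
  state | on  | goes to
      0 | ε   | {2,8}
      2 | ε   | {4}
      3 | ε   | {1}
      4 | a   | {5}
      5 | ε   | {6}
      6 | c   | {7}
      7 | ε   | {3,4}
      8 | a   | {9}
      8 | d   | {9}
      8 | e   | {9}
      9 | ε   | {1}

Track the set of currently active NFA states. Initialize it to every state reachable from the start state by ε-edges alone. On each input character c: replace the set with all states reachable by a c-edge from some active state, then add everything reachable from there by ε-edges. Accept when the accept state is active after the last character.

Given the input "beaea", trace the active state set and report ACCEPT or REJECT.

Answer: REJECT

Trace:
initial (ε-close {0}): {0,2,4,8}
'b' @ 1: {}  — dead — no transitions
rest 'eaea' ignored (set empty)
final: {}; accept 1 not in set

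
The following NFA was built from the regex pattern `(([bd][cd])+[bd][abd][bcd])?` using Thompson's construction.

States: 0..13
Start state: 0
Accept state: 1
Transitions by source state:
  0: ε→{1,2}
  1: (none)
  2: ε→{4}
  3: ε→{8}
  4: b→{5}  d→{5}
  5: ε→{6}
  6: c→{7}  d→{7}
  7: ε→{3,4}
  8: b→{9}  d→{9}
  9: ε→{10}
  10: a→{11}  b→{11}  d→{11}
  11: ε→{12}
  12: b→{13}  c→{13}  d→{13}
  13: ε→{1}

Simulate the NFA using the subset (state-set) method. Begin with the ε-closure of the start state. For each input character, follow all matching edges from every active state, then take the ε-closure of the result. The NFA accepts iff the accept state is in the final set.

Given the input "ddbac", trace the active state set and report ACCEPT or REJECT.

Answer: ACCEPT

Steps:
initial (ε-close {0}): {0,1,2,4}
'd' @ 1: {5,6}
'd' @ 2: {3,4,7,8}
'b' @ 3: {5,6,9,10}
'a' @ 4: {11,12}
'c' @ 5: {1,13}  [accepting]
end set {1,13} — state 1 in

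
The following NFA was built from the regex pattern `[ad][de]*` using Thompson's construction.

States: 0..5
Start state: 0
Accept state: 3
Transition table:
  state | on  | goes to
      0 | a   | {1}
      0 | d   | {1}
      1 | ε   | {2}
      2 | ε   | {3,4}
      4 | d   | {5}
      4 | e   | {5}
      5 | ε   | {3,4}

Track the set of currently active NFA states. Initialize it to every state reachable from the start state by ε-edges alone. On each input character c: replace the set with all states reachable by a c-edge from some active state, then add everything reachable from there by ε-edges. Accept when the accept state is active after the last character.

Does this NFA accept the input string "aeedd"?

S₀ = ε-closure({0}) = {0}
'a' @ 1: {1,2,3,4}  (accept∈set)
'e' @ 2: {3,4,5}  (accept∈set)
'e' @ 3: {3,4,5}  (accept∈set)
'd' @ 4: {3,4,5}  (accept∈set)
'd' @ 5: {3,4,5}  (accept∈set)
end set {3,4,5} — state 3 in

Answer: ACCEPT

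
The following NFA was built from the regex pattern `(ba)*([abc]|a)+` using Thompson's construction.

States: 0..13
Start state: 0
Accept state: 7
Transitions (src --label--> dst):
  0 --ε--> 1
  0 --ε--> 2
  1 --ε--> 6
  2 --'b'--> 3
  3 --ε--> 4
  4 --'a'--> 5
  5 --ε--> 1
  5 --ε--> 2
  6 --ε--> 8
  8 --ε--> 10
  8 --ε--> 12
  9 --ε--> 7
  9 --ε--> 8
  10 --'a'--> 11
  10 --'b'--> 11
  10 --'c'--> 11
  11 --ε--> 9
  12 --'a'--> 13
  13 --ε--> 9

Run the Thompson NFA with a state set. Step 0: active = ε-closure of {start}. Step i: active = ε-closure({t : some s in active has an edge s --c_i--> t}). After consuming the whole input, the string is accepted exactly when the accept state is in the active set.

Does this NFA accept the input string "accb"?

S₀ = ε-closure({0}) = {0,1,2,6,8,10,12}
'a' @ 1: {7,8,9,10,11,12,13}  ✓accept
'c' @ 2: {7,8,9,10,11,12}  ✓accept
'c' @ 3: {7,8,9,10,11,12}  ✓accept
'b' @ 4: {7,8,9,10,11,12}  ✓accept
after full input: {7,8,9,10,11,12}  (accept=7 in)

Answer: ACCEPT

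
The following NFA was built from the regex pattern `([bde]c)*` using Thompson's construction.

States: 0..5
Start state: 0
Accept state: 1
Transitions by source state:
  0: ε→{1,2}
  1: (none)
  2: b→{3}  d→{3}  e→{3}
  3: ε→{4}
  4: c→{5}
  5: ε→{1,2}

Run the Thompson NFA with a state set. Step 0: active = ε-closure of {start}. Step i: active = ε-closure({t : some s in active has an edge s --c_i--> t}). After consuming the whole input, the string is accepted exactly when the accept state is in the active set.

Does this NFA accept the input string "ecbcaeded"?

initial (ε-close {0}): {0,1,2}
'e' @ 1: {3,4}
'c' @ 2: {1,2,5}  (accept∈set)
'b' @ 3: {3,4}
'c' @ 4: {1,2,5}  (accept∈set)
'a' @ 5: {}  — no active states
rest 'eded' ignored (set empty)
end set {} — state 1 not in

Answer: REJECT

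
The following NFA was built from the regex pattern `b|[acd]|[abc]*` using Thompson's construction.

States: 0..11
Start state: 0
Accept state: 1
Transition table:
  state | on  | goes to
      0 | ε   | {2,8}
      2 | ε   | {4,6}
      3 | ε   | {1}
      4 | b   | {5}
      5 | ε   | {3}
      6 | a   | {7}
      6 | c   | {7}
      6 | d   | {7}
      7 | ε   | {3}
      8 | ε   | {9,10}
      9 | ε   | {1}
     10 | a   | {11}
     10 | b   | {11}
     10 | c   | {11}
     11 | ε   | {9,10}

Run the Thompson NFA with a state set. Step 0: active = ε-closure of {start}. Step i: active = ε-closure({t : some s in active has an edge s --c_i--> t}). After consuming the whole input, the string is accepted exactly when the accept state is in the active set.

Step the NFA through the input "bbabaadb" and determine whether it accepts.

Answer: REJECT

Trace:
S₀ = ε-closure({0}) = {0,1,2,4,6,8,9,10}
'b' @ 1: {1,3,5,9,10,11}  [accepting]
'b' @ 2: {1,9,10,11}  [accepting]
'a' @ 3: {1,9,10,11}  [accepting]
'b' @ 4: {1,9,10,11}  [accepting]
'a' @ 5: {1,9,10,11}  [accepting]
'a' @ 6: {1,9,10,11}  [accepting]
'd' @ 7: {}  — dead — no transitions
rest 'b' ignored (set empty)
end set {} — state 1 not in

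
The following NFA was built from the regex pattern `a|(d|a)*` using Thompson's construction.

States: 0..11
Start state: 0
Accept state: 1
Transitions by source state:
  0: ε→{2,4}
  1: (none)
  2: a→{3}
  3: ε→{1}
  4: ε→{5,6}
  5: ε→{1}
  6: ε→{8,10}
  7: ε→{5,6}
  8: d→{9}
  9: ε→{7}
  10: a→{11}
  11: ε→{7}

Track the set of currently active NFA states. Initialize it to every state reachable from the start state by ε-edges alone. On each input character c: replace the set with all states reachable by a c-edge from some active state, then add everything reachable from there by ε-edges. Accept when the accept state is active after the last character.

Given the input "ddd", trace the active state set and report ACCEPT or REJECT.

initial (ε-close {0}): {0,1,2,4,5,6,8,10}
'd' @ 1: {1,5,6,7,8,9,10}  (accept∈set)
'd' @ 2: {1,5,6,7,8,9,10}  (accept∈set)
'd' @ 3: {1,5,6,7,8,9,10}  (accept∈set)
final: {1,5,6,7,8,9,10}; accept 1 in set

Answer: ACCEPT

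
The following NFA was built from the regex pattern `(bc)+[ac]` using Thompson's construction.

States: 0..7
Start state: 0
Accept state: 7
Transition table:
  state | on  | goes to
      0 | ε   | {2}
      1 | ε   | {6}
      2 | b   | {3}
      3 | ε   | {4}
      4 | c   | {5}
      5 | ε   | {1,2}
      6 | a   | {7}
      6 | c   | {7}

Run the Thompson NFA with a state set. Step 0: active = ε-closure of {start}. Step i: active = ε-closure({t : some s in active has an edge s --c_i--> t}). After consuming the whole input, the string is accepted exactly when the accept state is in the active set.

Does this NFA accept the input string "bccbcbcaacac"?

initial (ε-close {0}): {0,2}
'b' @ 1: {3,4}
'c' @ 2: {1,2,5,6}
'c' @ 3: {7}  ✓accept
'b' @ 4: {}  — state set empty
rest 'cbcaacac' ignored (set empty)
after full input: {}  (accept=7 not in)

Answer: REJECT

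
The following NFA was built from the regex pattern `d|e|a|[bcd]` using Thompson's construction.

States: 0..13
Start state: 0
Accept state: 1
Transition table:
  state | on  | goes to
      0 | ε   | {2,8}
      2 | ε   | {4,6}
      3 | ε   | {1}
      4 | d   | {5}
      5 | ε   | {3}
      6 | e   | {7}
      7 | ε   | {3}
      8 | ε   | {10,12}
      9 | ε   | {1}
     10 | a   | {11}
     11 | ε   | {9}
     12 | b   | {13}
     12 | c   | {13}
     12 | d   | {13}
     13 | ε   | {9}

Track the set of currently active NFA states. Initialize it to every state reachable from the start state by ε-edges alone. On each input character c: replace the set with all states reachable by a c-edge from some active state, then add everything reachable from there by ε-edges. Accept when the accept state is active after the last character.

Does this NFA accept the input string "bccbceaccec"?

Answer: REJECT

Trace:
S₀ = ε-closure({0}) = {0,2,4,6,8,10,12}
'b' @ 1: {1,9,13}  [accepting]
'c' @ 2: {}  — state set empty
rest 'cbceaccec' ignored (set empty)
after full input: {}  (accept=1 not in)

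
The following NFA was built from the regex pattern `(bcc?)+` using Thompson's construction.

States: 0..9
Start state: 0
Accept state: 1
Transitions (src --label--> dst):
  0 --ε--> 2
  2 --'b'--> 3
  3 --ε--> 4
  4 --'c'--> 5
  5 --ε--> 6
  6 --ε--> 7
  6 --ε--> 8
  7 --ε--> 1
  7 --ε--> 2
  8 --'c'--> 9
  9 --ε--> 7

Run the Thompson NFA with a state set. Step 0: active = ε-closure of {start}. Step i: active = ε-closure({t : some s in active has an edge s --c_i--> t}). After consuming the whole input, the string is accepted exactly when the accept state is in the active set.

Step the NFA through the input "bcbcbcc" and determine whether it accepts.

Answer: ACCEPT

Trace:
initial (ε-close {0}): {0,2}
'b' @ 1: {3,4}
'c' @ 2: {1,2,5,6,7,8}  (accept∈set)
'b' @ 3: {3,4}
'c' @ 4: {1,2,5,6,7,8}  (accept∈set)
'b' @ 5: {3,4}
'c' @ 6: {1,2,5,6,7,8}  (accept∈set)
'c' @ 7: {1,2,7,9}  (accept∈set)
final: {1,2,7,9}; accept 1 in set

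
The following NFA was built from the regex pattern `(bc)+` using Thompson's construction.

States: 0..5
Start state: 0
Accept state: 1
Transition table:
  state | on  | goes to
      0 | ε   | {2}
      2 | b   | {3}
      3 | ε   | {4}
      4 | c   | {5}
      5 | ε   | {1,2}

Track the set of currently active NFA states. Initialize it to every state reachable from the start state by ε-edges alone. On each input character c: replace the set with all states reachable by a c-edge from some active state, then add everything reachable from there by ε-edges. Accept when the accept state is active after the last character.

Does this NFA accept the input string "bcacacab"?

initial (ε-close {0}): {0,2}
'b' @ 1: {3,4}
'c' @ 2: {1,2,5}  ✓accept
'a' @ 3: {}  — dead — no transitions
rest 'cacab' ignored (set empty)
end set {} — state 1 not in

Answer: REJECT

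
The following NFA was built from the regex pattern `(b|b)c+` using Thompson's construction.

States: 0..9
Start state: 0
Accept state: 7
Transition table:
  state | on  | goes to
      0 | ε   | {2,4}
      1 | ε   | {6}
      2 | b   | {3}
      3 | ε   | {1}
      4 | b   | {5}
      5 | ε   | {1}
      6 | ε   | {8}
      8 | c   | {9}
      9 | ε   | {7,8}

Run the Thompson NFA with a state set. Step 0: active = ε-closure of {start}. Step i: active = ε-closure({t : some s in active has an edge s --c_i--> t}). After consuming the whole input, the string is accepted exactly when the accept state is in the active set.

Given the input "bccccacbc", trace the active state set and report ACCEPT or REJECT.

initial (ε-close {0}): {0,2,4}
'b' @ 1: {1,3,5,6,8}
'c' @ 2: {7,8,9}  [accepting]
'c' @ 3: {7,8,9}  [accepting]
'c' @ 4: {7,8,9}  [accepting]
'c' @ 5: {7,8,9}  [accepting]
'a' @ 6: {}  — state set empty
rest 'cbc' ignored (set empty)
final: {}; accept 7 not in set

Answer: REJECT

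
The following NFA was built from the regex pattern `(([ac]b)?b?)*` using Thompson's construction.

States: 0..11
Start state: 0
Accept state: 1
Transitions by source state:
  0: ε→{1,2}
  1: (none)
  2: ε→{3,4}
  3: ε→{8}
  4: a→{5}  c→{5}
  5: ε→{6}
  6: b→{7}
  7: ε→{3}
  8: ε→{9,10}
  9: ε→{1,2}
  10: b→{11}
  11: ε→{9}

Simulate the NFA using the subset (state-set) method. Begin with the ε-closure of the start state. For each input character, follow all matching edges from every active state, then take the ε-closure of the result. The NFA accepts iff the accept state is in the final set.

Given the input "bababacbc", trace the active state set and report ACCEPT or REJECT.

Answer: REJECT

Derivation:
initial (ε-close {0}): {0,1,2,3,4,8,9,10}
'b' @ 1: {1,2,3,4,8,9,10,11}  (accept∈set)
'a' @ 2: {5,6}
'b' @ 3: {1,2,3,4,7,8,9,10}  (accept∈set)
'a' @ 4: {5,6}
'b' @ 5: {1,2,3,4,7,8,9,10}  (accept∈set)
'a' @ 6: {5,6}
'c' @ 7: {}  — state set empty
rest 'bc' ignored (set empty)
end set {} — state 1 not in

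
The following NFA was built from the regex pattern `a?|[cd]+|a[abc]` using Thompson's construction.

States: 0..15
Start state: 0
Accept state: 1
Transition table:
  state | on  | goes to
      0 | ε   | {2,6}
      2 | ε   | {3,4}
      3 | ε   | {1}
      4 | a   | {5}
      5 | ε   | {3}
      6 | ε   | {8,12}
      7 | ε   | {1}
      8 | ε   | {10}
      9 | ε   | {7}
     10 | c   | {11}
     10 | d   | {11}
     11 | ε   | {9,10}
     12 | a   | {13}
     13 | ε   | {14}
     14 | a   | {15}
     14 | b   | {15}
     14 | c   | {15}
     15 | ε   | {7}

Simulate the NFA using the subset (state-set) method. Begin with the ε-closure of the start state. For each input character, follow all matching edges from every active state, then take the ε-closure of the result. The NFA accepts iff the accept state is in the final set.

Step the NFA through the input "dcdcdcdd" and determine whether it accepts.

Answer: ACCEPT

Steps:
initial (ε-close {0}): {0,1,2,3,4,6,8,10,12}
'd' @ 1: {1,7,9,10,11}  [accepting]
'c' @ 2: {1,7,9,10,11}  [accepting]
'd' @ 3: {1,7,9,10,11}  [accepting]
'c' @ 4: {1,7,9,10,11}  [accepting]
'd' @ 5: {1,7,9,10,11}  [accepting]
'c' @ 6: {1,7,9,10,11}  [accepting]
'd' @ 7: {1,7,9,10,11}  [accepting]
'd' @ 8: {1,7,9,10,11}  [accepting]
final: {1,7,9,10,11}; accept 1 in set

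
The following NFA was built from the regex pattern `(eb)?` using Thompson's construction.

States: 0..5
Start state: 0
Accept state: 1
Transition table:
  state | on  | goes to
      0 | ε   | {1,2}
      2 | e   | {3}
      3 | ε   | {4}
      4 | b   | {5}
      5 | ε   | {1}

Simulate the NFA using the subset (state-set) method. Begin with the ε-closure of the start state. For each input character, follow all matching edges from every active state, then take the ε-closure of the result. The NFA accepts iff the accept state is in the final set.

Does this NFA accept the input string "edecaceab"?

Answer: REJECT

Derivation:
start: ε-closure({0}) = {0,1,2}
'e' @ 1: {3,4}
'd' @ 2: {}  — state set empty
rest 'ecaceab' ignored (set empty)
end set {} — state 1 not in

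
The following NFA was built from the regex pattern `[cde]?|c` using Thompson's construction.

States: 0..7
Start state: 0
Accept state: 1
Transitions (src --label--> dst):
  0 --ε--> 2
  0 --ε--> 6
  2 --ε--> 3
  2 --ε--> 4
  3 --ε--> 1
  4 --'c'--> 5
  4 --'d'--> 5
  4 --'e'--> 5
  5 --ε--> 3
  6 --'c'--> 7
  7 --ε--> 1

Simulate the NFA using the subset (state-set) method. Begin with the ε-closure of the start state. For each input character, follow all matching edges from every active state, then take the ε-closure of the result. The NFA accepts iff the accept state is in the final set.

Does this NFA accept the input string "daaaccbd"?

S₀ = ε-closure({0}) = {0,1,2,3,4,6}
'd' @ 1: {1,3,5}  ✓accept
'a' @ 2: {}  — no active states
rest 'aaccbd' ignored (set empty)
end set {} — state 1 not in

Answer: REJECT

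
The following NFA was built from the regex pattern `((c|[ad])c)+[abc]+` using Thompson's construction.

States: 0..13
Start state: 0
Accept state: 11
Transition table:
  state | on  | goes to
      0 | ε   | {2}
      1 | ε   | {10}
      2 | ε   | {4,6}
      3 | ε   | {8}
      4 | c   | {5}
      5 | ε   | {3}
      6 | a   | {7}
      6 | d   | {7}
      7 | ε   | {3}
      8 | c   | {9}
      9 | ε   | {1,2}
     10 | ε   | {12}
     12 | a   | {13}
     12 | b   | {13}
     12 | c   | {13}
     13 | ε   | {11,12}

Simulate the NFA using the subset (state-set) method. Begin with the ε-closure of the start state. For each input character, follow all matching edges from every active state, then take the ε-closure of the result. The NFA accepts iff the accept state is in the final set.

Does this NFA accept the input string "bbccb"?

initial (ε-close {0}): {0,2,4,6}
'b' @ 1: {}  — dead — no transitions
rest 'bccb' ignored (set empty)
end set {} — state 11 not in

Answer: REJECT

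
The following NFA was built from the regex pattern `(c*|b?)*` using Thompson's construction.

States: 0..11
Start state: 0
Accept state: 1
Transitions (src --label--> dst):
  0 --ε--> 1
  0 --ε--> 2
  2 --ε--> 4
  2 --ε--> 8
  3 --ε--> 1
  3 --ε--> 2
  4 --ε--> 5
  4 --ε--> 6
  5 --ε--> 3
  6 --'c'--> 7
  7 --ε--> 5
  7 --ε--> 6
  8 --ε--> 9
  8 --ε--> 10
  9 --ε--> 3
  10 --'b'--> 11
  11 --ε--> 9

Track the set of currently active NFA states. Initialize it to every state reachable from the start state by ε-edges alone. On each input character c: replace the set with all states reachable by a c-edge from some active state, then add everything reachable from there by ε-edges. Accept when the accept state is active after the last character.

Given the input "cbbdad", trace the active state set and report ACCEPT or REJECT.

S₀ = ε-closure({0}) = {0,1,2,3,4,5,6,8,9,10}
'c' @ 1: {1,2,3,4,5,6,7,8,9,10}  [accepting]
'b' @ 2: {1,2,3,4,5,6,8,9,10,11}  [accepting]
'b' @ 3: {1,2,3,4,5,6,8,9,10,11}  [accepting]
'd' @ 4: {}  — state set empty
rest 'ad' ignored (set empty)
after full input: {}  (accept=1 not in)

Answer: REJECT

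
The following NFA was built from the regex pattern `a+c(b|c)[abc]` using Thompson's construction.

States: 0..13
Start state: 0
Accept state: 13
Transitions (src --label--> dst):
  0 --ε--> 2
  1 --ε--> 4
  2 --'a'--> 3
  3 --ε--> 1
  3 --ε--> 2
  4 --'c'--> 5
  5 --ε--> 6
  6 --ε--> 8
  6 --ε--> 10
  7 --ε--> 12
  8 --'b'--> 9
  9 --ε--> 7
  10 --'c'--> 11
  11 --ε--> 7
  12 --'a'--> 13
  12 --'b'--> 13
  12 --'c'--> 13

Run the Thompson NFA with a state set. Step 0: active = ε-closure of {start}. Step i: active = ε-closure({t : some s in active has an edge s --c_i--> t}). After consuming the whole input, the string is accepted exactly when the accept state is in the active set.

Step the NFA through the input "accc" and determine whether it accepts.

initial (ε-close {0}): {0,2}
'a' @ 1: {1,2,3,4}
'c' @ 2: {5,6,8,10}
'c' @ 3: {7,11,12}
'c' @ 4: {13}  ✓accept
end set {13} — state 13 in

Answer: ACCEPT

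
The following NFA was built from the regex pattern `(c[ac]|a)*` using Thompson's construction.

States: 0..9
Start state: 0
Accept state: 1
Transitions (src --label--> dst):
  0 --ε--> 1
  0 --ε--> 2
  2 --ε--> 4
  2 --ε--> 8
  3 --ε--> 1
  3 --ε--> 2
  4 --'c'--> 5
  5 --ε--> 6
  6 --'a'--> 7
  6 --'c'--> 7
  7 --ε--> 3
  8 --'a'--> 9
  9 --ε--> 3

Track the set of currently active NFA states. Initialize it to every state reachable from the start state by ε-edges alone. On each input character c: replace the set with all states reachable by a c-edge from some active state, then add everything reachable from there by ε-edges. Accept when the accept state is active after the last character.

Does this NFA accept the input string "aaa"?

Answer: ACCEPT

Trace:
initial (ε-close {0}): {0,1,2,4,8}
'a' @ 1: {1,2,3,4,8,9}  ✓accept
'a' @ 2: {1,2,3,4,8,9}  ✓accept
'a' @ 3: {1,2,3,4,8,9}  ✓accept
after full input: {1,2,3,4,8,9}  (accept=1 in)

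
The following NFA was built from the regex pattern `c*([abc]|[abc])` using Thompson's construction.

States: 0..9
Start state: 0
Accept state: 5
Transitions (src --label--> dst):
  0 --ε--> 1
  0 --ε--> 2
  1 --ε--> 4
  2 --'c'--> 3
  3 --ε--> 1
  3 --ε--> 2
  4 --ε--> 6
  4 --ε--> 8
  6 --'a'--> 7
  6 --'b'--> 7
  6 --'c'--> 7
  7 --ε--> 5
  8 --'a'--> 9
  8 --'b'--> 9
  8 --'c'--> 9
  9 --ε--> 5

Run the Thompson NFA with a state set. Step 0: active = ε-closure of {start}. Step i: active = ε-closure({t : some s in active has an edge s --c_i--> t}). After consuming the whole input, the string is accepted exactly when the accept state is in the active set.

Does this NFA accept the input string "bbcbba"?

S₀ = ε-closure({0}) = {0,1,2,4,6,8}
'b' @ 1: {5,7,9}  (accept∈set)
'b' @ 2: {}  — no active states
rest 'cbba' ignored (set empty)
after full input: {}  (accept=5 not in)

Answer: REJECT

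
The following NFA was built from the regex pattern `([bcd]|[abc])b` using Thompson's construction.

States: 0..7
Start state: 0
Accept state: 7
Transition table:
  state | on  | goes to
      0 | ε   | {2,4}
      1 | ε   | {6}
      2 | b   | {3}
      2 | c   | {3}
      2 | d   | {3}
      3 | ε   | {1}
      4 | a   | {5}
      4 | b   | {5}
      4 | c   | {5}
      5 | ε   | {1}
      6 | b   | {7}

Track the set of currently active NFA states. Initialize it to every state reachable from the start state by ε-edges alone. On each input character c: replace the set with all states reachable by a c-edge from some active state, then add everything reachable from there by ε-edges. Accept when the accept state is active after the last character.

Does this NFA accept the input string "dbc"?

S₀ = ε-closure({0}) = {0,2,4}
'd' @ 1: {1,3,6}
'b' @ 2: {7}  [accepting]
'c' @ 3: {}  — dead — no transitions
end set {} — state 7 not in

Answer: REJECT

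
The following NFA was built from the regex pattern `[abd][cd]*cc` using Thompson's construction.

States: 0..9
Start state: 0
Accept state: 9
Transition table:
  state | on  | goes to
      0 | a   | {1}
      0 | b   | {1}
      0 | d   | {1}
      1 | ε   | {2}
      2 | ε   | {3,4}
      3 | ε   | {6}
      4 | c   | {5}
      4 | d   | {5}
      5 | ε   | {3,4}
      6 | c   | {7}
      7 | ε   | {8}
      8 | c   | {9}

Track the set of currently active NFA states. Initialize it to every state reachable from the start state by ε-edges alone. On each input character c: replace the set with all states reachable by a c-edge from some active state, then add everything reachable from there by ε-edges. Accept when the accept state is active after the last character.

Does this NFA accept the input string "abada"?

Answer: REJECT

Derivation:
S₀ = ε-closure({0}) = {0}
'a' @ 1: {1,2,3,4,6}
'b' @ 2: {}  — state set empty
rest 'ada' ignored (set empty)
end set {} — state 9 not in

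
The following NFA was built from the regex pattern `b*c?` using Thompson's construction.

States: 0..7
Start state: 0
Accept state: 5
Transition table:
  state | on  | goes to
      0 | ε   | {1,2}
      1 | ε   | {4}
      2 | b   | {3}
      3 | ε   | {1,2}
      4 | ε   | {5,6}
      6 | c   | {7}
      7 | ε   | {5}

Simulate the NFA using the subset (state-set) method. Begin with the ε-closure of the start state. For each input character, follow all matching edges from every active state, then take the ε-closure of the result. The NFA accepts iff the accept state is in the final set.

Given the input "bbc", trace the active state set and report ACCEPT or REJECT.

Answer: ACCEPT

Trace:
initial (ε-close {0}): {0,1,2,4,5,6}
'b' @ 1: {1,2,3,4,5,6}  ✓accept
'b' @ 2: {1,2,3,4,5,6}  ✓accept
'c' @ 3: {5,7}  ✓accept
end set {5,7} — state 5 in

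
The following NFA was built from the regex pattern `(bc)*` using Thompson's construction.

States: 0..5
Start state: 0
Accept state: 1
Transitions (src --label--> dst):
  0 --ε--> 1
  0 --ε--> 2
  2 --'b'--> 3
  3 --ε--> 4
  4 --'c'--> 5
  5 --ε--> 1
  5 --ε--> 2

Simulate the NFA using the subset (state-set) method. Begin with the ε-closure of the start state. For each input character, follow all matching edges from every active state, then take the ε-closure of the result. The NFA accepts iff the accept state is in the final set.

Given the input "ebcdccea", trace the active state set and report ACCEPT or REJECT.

initial (ε-close {0}): {0,1,2}
'e' @ 1: {}  — state set empty
rest 'bcdccea' ignored (set empty)
final: {}; accept 1 not in set

Answer: REJECT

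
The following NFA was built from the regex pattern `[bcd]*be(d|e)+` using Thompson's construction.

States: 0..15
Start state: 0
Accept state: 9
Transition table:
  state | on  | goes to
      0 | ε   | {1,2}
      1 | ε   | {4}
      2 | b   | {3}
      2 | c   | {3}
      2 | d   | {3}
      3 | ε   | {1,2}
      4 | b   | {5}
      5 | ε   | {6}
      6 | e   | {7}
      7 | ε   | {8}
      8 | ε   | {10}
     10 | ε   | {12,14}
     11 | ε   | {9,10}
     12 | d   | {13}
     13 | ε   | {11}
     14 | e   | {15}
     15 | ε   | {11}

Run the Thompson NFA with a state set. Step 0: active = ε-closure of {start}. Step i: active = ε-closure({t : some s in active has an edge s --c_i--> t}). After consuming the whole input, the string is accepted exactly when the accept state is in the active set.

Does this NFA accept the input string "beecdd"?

S₀ = ε-closure({0}) = {0,1,2,4}
'b' @ 1: {1,2,3,4,5,6}
'e' @ 2: {7,8,10,12,14}
'e' @ 3: {9,10,11,12,14,15}  [accepting]
'c' @ 4: {}  — dead — no transitions
rest 'dd' ignored (set empty)
end set {} — state 9 not in

Answer: REJECT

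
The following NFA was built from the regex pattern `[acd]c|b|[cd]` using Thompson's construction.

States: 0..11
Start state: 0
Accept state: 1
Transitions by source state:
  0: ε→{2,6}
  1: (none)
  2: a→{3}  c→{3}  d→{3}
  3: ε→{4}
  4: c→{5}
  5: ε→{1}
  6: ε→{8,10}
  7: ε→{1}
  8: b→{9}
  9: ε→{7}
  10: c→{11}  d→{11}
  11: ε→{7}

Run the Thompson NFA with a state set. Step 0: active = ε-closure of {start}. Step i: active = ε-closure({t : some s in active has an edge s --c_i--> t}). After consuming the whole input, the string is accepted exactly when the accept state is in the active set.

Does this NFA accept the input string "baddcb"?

Answer: REJECT

Trace:
initial (ε-close {0}): {0,2,6,8,10}
'b' @ 1: {1,7,9}  (accept∈set)
'a' @ 2: {}  — dead — no transitions
rest 'ddcb' ignored (set empty)
final: {}; accept 1 not in set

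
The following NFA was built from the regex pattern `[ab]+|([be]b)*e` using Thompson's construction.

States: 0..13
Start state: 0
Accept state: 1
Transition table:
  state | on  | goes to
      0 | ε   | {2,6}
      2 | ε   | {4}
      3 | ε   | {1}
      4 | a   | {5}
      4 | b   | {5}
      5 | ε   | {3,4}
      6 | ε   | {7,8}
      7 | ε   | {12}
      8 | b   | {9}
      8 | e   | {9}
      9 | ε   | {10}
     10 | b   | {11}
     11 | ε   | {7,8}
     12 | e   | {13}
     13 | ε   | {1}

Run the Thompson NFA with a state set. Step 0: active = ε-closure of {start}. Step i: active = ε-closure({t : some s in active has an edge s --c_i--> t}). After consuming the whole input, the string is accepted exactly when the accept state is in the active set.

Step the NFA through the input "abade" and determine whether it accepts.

Answer: REJECT

Trace:
start: ε-closure({0}) = {0,2,4,6,7,8,12}
'a' @ 1: {1,3,4,5}  [accepting]
'b' @ 2: {1,3,4,5}  [accepting]
'a' @ 3: {1,3,4,5}  [accepting]
'd' @ 4: {}  — state set empty
rest 'e' ignored (set empty)
after full input: {}  (accept=1 not in)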